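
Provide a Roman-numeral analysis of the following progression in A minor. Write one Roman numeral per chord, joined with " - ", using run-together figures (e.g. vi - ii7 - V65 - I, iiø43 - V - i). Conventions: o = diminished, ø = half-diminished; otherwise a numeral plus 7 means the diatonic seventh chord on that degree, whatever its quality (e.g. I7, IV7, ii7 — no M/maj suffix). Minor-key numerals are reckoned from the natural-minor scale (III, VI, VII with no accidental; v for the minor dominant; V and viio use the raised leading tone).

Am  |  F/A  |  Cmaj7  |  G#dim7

i - VI6 - III7 - viio7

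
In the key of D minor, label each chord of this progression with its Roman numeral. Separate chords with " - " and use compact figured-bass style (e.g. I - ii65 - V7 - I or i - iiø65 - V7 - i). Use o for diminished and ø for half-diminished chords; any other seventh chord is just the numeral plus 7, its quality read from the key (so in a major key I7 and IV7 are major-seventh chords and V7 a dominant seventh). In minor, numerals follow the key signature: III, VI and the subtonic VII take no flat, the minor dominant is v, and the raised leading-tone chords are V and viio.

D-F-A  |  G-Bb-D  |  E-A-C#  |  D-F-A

D-F-A: minor triad on D = scale degree 1 → i.
G-Bb-D: minor triad on G = scale degree 4 → iv.
E-A-C#: root A is the dominant; major triad there is V64.
D-F-A has root D, degree 1 in D minor, so i.

i - iv - V64 - i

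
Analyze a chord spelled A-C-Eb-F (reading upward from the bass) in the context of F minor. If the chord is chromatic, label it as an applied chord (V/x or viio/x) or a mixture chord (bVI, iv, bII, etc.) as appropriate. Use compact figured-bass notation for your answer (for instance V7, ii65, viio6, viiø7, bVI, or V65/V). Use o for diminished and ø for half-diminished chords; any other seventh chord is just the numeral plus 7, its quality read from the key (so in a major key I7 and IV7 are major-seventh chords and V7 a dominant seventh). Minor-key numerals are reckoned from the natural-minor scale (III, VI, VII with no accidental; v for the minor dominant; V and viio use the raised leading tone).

V65/iv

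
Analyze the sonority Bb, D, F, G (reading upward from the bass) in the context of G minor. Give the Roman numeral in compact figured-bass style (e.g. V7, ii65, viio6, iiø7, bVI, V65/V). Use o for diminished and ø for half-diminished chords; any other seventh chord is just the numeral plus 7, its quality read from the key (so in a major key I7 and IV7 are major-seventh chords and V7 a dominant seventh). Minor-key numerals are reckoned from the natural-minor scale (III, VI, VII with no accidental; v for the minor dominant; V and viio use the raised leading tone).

i65

Stacked in thirds the chord is G-Bb-D-F: a minor seventh chord on G.
In G minor, G is the tonic; the diatonic minor seventh chord there is i7.
With Bb in the bass the chord is in first inversion, so the figured bass is 65.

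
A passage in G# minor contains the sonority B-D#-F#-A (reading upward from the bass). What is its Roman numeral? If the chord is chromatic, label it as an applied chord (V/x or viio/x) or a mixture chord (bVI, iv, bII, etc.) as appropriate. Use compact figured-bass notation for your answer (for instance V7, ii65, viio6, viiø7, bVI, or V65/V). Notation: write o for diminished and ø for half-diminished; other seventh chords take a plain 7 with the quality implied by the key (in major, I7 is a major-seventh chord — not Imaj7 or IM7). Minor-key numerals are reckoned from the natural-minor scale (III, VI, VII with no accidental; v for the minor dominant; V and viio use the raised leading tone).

Stacked in thirds the chord is B-D#-F#-A: a dominant seventh chord on B.
B is not a diatonic chord root with this quality in G# minor, but it lies a perfect fifth above E (VI), so the chord functions as an applied dominant of VI.

V7/VI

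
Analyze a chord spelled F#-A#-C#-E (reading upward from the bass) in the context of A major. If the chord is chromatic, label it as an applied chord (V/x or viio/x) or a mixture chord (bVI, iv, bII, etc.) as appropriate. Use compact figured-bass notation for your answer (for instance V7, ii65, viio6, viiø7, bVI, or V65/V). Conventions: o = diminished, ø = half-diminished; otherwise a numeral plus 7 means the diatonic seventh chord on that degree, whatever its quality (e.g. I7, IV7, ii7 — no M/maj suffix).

V7/ii

Stacked in thirds the chord is F#-A#-C#-E: a dominant seventh chord on F#.
F# is not a diatonic chord root with this quality in A major, but it lies a perfect fifth above B (ii), so the chord functions as an applied dominant of ii.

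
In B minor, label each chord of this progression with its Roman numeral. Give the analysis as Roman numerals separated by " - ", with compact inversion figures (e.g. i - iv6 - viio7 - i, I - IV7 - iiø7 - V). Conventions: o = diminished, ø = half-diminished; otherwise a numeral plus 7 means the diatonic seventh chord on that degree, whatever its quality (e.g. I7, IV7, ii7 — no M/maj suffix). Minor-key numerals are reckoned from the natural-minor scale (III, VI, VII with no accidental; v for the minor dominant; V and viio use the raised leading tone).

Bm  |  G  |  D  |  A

i - VI - III - VII

Bm: minor triad on B = scale degree 1 → i.
G: major triad on G = scale degree 6 → VI.
D has root D, degree 3 in B minor, so III.
A: major triad on A = scale degree 7 → VII.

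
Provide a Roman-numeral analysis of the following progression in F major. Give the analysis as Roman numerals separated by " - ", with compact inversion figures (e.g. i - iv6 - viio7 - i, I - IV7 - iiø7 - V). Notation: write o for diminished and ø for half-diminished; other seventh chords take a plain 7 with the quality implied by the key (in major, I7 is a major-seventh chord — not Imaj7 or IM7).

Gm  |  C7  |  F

ii - V7 - I

Gm: minor triad on G = scale degree 2 → ii.
C7: dominant seventh chord on C = scale degree 5 → V7.
F: root F is the tonic; major triad there is I.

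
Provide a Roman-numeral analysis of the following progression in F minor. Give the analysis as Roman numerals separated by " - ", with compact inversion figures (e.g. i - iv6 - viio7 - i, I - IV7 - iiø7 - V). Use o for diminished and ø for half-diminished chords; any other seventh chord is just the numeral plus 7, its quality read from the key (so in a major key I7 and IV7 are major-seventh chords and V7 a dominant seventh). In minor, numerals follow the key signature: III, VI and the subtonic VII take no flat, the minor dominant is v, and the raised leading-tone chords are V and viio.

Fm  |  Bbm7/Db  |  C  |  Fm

Fm has root F, degree 1 in F minor, so i.
Bbm7/Db: minor seventh chord on Bb = scale degree 4 → iv65.
C: major triad on C = scale degree 5 → V.
Fm: root F is the tonic; minor triad there is i.

i - iv65 - V - i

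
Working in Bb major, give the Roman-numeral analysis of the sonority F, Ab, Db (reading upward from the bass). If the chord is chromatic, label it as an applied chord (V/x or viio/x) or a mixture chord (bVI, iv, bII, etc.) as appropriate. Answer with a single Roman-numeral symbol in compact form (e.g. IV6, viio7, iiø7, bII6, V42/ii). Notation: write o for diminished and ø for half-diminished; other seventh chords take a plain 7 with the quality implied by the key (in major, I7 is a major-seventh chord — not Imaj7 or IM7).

The pitches Db-F-Ab form a major triad rooted on Db.
Db is the lowered third degree of Bb major (diatonic 3 would be D). This is a major triad on the lowered third degree, borrowed from the parallel minor.
With F in the bass the chord is in first inversion, so the figured bass is 6.

bIII6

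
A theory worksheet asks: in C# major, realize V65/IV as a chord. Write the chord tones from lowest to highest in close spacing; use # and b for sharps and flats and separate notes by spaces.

V65/IV is a secondary dominant — the dominant seventh of IV. IV in C# major is F#, so the applied chord's root is C#, a perfect fifth above.
Building a dominant seventh chord on C# gives C#-E#-G#-B.
The figured bass 65 indicates first inversion, placing the third (E#) in the bass: E#-G#-B-C#.

E# G# B C#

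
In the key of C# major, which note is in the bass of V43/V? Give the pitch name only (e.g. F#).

A#

The applied chord V43/V is rooted on D#: D#-F##-A#-C#.
The figure 43 means second inversion — the fifth is in the bass.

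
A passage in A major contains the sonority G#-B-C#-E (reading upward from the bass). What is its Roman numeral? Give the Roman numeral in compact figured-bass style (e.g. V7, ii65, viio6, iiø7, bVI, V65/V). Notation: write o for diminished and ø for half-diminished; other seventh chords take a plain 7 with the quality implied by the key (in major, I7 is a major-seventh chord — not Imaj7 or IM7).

The pitches C#-E-G#-B form a minor seventh chord rooted on C#.
In A major, C# is the mediant; the diatonic minor seventh chord there is iii7.
With G# in the bass the chord is in second inversion, so the figured bass is 43.

iii43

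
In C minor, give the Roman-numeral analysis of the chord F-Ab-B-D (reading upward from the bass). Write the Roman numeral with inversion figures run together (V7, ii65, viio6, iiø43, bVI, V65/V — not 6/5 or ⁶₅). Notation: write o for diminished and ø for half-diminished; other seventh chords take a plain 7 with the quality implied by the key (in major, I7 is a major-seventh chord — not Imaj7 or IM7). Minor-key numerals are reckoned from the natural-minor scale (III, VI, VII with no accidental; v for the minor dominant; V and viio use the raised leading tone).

Stacked in thirds the chord is B-D-F-Ab: a fully diminished seventh chord on B.
B is scale degree 7 in C minor, and a fully diminished seventh chord on that degree is written viio7.
With F in the bass the chord is in second inversion, so the figured bass is 43.

viio43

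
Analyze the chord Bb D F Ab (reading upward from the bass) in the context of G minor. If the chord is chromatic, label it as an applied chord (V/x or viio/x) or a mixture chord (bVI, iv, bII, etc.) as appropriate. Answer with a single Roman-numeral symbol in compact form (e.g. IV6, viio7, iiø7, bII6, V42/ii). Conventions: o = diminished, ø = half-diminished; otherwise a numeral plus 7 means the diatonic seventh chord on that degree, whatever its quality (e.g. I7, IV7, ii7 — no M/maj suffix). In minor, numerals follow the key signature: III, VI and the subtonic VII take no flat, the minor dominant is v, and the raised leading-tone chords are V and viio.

V7/VI

The pitches Bb-D-F-Ab form a dominant seventh chord rooted on Bb.
Bb is not a diatonic chord root with this quality in G minor, but it lies a perfect fifth above Eb (VI), so the chord functions as an applied dominant of VI.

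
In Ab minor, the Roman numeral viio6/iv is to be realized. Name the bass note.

Eb

The applied chord viio6/iv is rooted on C: C-Eb-Gb.
The figure 6 means first inversion — the third is in the bass.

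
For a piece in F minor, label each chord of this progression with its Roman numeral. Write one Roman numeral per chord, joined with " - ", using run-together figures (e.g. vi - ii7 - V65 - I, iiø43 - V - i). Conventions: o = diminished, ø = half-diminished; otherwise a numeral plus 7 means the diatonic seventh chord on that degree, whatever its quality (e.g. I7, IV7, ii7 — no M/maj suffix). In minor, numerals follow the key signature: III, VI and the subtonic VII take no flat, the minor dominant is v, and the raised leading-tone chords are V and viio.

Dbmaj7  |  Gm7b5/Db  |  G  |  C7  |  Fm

VI7 - iiø43 - V/V - V7 - i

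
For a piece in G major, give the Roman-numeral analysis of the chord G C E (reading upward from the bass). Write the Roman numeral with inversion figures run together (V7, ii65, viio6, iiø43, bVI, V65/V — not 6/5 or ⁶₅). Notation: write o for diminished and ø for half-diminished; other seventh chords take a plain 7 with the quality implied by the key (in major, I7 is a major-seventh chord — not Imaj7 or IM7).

The pitches C-E-G form a major triad rooted on C.
In G major, C is the subdominant; the diatonic major triad there is IV.
With G in the bass the chord is in second inversion, so the figured bass is 64.

IV64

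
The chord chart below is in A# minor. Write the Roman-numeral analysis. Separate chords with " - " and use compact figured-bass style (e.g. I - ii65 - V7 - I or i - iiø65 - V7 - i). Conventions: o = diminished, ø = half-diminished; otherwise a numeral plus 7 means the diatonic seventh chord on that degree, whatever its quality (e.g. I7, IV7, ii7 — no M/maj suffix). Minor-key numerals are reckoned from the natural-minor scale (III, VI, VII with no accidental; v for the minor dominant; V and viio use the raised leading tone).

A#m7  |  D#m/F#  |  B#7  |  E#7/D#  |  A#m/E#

i7 - iv6 - V7/V - V42 - i64

A#m7: root A# is the tonic; minor seventh chord there is i7.
D#m/F# has root D#, degree 4 in A# minor, so iv6.
B#7: a dominant seventh chord on B#, the applied dominant of V → V7/V.
E#7/D#: root E# is the dominant; dominant seventh chord there is V42.
A#m/E#: root A# is the tonic; minor triad there is i64.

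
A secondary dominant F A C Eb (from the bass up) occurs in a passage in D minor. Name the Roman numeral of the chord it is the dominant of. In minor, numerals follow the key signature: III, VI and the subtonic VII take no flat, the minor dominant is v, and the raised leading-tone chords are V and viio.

VI

The chord is a dominant seventh chord on F.
A dominant resolves down a perfect fifth: F → Bb. In D minor, Bb is scale degree 6, i.e. VI.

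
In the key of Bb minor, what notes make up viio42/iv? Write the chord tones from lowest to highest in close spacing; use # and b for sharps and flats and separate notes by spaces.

The slash marks an applied leading-tone chord: viio of iv. In Bb minor, iv is Eb, so the leading tone to it is D, a half step below.
Building a fully diminished seventh chord on D gives D-F-Ab-Cb.
With the 42 figure the chord is in third inversion; from the bass Cb upward in close position it reads Cb-D-F-Ab.

Cb D F Ab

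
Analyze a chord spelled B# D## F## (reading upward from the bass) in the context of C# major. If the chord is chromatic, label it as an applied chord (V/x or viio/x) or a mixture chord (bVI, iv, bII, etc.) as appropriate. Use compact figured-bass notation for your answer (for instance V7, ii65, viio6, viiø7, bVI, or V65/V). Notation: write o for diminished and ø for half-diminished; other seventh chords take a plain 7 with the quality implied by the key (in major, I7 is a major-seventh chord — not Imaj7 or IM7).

The pitches B#-D##-F## form a major triad rooted on B#.
B# is not a diatonic chord root with this quality in C# major, but it lies a perfect fifth above E# (iii), so the chord functions as an applied dominant of iii.

V/iii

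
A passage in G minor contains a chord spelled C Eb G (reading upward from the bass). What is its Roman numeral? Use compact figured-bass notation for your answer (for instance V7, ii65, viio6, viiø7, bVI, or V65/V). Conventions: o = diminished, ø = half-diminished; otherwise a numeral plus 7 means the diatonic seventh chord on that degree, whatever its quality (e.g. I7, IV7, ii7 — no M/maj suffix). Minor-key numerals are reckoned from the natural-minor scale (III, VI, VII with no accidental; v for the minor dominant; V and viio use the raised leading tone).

Stacked in thirds the chord is C-Eb-G: a minor triad on C.
C is scale degree 4 in G minor, and a minor triad on that degree is written iv.

iv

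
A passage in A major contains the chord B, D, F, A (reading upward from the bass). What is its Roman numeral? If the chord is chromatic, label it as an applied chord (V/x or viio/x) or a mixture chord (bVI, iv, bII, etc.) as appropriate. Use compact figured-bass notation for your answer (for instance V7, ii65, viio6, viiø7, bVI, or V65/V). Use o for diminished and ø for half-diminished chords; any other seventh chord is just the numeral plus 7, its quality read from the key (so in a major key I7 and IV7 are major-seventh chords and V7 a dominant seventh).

iiø7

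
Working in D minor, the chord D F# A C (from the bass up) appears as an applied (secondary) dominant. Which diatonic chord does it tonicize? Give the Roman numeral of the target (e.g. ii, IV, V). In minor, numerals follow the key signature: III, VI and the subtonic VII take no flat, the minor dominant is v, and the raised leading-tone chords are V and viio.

iv

The chord is a dominant seventh chord on D.
A dominant resolves down a perfect fifth: D → G. In D minor, G is scale degree 4, i.e. iv.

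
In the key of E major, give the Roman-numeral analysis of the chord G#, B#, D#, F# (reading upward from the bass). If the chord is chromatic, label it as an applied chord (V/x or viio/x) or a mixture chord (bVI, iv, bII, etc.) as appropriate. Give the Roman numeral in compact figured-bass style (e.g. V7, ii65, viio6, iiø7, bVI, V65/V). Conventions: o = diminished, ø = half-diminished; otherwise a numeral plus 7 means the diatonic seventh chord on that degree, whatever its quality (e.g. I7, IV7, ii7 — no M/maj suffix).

The pitches G#-B#-D#-F# form a dominant seventh chord rooted on G#.
G# is not a diatonic chord root with this quality in E major, but it lies a perfect fifth above C# (vi), so the chord functions as an applied dominant of vi.

V7/vi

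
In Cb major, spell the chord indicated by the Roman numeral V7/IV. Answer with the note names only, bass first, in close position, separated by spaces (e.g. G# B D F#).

Cb Eb Gb Bbb

V7/IV is a secondary dominant — the dominant seventh of IV. IV in Cb major is Fb, so the applied chord's root is Cb, a perfect fifth above.
Building a dominant seventh chord on Cb gives Cb-Eb-Gb-Bbb.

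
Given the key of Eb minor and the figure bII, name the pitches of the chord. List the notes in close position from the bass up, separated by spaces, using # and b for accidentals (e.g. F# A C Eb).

Fb Ab Cb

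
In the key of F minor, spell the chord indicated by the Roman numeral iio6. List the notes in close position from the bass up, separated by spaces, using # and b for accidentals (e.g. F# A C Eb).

Bb Db G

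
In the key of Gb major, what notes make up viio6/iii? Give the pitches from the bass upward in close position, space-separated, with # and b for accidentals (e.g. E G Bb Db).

C Eb A

viio6/iii is a secondary leading-tone chord. The target iii is Bb in Gb major; the applied chord is rooted a semitone below, on A.
Building a diminished triad on A gives A-C-Eb.
The figured bass 6 indicates first inversion, placing the third (C) in the bass: C-Eb-A.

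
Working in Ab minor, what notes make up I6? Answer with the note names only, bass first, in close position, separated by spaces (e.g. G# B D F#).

C Eb Ab

I6 is the major tonic (Picardy third), borrowed from the parallel major. In Ab minor that root is Ab.
So the chord is Ab-C-Eb.
The figured bass 6 indicates first inversion, placing the third (C) in the bass: C-Eb-Ab.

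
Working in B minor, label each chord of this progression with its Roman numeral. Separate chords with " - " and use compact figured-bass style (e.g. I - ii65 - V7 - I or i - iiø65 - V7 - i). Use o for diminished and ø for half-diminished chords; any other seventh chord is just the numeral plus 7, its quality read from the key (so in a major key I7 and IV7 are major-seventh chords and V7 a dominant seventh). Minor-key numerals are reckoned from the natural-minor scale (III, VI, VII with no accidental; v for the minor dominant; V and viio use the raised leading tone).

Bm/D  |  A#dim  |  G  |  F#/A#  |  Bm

Bm/D has root B, degree 1 in B minor, so i6.
A#dim: root A# is the leading tone; diminished triad there is viio.
G: root G is the submediant; major triad there is VI.
F#/A#: major triad on F# = scale degree 5 → V6.
Bm has root B, degree 1 in B minor, so i.

i6 - viio - VI - V6 - i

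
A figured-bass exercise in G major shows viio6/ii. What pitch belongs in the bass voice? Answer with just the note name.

The applied chord viio6/ii is rooted on G#: G#-B-D.
The figure 6 means first inversion — the third is in the bass.

B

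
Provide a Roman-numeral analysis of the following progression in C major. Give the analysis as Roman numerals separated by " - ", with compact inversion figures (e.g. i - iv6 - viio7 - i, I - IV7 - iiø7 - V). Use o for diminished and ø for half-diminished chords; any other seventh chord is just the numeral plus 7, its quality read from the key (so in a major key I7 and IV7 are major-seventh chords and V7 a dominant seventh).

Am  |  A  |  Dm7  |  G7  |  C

vi - V/ii - ii7 - V7 - I

Am has root A, degree 6 in C major, so vi.
A: chromatic; A is V of ii, so V/ii.
Dm7 has root D, degree 2 in C major, so ii7.
G7: root G is the dominant; dominant seventh chord there is V7.
C: root C is the tonic; major triad there is I.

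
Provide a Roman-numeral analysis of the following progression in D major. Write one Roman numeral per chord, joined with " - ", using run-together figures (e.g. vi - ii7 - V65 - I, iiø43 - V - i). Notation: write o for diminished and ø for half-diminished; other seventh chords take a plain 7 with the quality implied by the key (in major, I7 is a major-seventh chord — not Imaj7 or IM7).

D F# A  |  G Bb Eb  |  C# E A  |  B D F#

D-F#-A has root D, degree 1 in D major, so I.
G-Bb-Eb: major triad on Eb — chromatic; Eb is the lowered second degree, so this is the Neapolitan sixth, bII6 (third, G, in the bass — hence the 6).
C#-E-A has root A, degree 5 in D major, so V6.
B-D-F# has root B, degree 6 in D major, so vi.

I - bII6 - V6 - vi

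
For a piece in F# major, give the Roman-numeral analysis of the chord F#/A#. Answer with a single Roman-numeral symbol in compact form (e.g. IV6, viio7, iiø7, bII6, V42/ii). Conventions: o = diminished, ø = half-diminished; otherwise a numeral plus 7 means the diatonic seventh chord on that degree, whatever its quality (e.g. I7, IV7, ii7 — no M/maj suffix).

I6

The pitches F#-A#-C# form a major triad rooted on F#.
F# is scale degree 1 in F# major, and a major triad on that degree is written I.
With A# in the bass the chord is in first inversion, so the figured bass is 6.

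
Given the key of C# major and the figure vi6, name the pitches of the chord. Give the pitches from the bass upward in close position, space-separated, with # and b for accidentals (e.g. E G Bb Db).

C# E# A#

In C# major, scale degree 6 is A#, and the diatonic chord built there is a minor triad.
Stacking thirds from A# gives A#-C#-E#.
The figured bass 6 indicates first inversion, placing the third (C#) in the bass: C#-E#-A#.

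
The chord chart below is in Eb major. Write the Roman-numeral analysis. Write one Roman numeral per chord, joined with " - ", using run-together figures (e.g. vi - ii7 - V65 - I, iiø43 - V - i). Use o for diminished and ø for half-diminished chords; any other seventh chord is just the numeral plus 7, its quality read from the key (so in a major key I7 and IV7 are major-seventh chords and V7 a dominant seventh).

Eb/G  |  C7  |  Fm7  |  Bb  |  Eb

I6 - V7/ii - ii7 - V - I

Eb/G: major triad on Eb = scale degree 1 → I6.
C7: a dominant seventh chord on C, the applied dominant of ii → V7/ii.
Fm7: minor seventh chord on F = scale degree 2 → ii7.
Bb has root Bb, degree 5 in Eb major, so V.
Eb has root Eb, degree 1 in Eb major, so I.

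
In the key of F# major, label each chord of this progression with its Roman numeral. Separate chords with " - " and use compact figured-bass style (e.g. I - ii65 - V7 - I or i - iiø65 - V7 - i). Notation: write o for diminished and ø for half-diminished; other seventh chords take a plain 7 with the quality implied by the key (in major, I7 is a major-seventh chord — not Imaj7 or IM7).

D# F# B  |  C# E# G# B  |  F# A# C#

IV6 - V7 - I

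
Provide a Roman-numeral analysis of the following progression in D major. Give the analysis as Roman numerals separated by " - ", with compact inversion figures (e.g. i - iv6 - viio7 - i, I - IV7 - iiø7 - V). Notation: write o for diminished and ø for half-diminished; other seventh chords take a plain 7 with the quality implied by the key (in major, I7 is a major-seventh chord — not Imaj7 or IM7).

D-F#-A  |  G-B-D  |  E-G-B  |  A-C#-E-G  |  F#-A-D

D-F#-A: root D is the tonic; major triad there is I.
G-B-D: major triad on G = scale degree 4 → IV.
E-G-B: minor triad on E = scale degree 2 → ii.
A-C#-E-G: root A is the dominant; dominant seventh chord there is V7.
F#-A-D: major triad on D = scale degree 1 → I6.

I - IV - ii - V7 - I6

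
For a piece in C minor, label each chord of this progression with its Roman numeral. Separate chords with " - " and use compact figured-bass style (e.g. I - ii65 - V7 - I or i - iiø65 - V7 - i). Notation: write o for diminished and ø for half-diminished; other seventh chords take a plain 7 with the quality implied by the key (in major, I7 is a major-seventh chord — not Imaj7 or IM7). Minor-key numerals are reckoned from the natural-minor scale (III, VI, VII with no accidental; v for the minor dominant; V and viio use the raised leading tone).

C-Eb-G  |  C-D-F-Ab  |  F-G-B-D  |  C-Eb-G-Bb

C-Eb-G: minor triad on C = scale degree 1 → i.
C-D-F-Ab: half-diminished seventh chord on D = scale degree 2 → iiø42.
F-G-B-D: root G is the dominant; dominant seventh chord there is V42.
C-Eb-G-Bb: minor seventh chord on C = scale degree 1 → i7.

i - iiø42 - V42 - i7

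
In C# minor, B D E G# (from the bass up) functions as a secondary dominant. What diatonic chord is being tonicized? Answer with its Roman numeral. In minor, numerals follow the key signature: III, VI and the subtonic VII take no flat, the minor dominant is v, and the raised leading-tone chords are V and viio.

VI

The chord is a dominant seventh chord on E.
A dominant resolves down a perfect fifth: E → A. In C# minor, A is scale degree 6, i.e. VI.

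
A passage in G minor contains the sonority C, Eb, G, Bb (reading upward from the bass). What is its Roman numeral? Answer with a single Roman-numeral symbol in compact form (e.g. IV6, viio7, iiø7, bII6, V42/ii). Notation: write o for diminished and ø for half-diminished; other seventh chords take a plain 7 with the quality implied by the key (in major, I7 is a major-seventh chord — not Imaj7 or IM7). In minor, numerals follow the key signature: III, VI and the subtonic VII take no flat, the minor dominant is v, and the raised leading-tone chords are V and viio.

iv7

The pitches C-Eb-G-Bb form a minor seventh chord rooted on C.
C is scale degree 4 in G minor, and a minor seventh chord on that degree is written iv7.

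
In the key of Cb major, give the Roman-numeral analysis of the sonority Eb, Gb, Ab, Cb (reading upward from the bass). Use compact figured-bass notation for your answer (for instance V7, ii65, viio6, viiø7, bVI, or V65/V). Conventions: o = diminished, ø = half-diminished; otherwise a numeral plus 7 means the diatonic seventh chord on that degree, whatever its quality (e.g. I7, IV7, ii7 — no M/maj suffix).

The pitches Ab-Cb-Eb-Gb form a minor seventh chord rooted on Ab.
Ab is scale degree 6 in Cb major, and a minor seventh chord on that degree is written vi7.
With Eb in the bass the chord is in second inversion, so the figured bass is 43.

vi43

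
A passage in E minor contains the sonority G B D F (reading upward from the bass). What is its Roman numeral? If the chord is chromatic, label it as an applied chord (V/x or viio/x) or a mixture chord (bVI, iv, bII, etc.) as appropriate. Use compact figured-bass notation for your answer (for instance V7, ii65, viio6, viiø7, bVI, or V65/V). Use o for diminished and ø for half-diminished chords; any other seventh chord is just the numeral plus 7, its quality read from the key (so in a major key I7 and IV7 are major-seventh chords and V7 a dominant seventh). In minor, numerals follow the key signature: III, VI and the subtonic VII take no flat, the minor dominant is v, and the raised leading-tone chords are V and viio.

Stacked in thirds the chord is G-B-D-F: a dominant seventh chord on G.
G is not a diatonic chord root with this quality in E minor, but it lies a perfect fifth above C (VI), so the chord functions as an applied dominant of VI.

V7/VI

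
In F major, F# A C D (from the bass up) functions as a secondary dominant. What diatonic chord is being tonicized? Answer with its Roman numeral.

ii

The chord is a dominant seventh chord on D.
A dominant resolves down a perfect fifth: D → G. In F major, G is scale degree 2, i.e. ii.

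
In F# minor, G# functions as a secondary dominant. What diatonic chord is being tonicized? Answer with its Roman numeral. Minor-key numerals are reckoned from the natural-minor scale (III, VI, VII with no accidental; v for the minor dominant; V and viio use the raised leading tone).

The chord is a major triad on G#.
A dominant resolves down a perfect fifth: G# → C#. In F# minor, C# is scale degree 5, i.e. V.

V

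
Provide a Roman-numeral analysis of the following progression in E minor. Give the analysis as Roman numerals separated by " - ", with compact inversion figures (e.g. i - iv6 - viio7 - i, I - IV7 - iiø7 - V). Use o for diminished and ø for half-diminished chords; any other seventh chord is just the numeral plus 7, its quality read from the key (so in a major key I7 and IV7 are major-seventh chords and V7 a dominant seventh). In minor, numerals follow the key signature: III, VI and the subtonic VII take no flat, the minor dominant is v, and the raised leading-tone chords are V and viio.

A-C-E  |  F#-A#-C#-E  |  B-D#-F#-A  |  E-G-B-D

iv - V7/V - V7 - i7

A-C-E: minor triad on A = scale degree 4 → iv.
F#-A#-C#-E: a dominant seventh chord on F#, the applied dominant of V → V7/V.
B-D#-F#-A: dominant seventh chord on B = scale degree 5 → V7.
E-G-B-D has root E, degree 1 in E minor, so i7.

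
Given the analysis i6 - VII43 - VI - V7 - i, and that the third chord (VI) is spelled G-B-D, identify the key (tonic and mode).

B minor

The chord G is a major triad rooted on G; its label is VI.
If G is scale degree 6 and the mode makes that degree carry a major triad, the tonic is B and the mode is minor.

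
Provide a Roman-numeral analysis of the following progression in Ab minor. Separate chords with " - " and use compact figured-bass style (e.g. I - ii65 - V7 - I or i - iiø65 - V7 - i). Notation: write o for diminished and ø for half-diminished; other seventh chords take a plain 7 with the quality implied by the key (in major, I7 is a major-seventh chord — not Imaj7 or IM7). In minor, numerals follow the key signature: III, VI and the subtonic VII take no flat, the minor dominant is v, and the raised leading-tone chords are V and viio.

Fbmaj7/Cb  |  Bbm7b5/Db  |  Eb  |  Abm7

VI43 - iiø65 - V - i7

Fbmaj7/Cb: root Fb is the submediant; major seventh chord there is VI43.
Bbm7b5/Db has root Bb, degree 2 in Ab minor, so iiø65.
Eb has root Eb, degree 5 in Ab minor, so V.
Abm7: minor seventh chord on Ab = scale degree 1 → i7.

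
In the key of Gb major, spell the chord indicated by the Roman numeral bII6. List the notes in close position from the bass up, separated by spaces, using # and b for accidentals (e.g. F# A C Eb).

Scale degree 2 in Gb major is Ab; lowering it a half step gives Abb. bII6 is the Neapolitan sixth — a major triad on the lowered second degree, here in its customary first inversion.
So the chord is Abb-Cb-Ebb, a major triad.
With the 6 figure the chord is in first inversion; from the bass Cb upward in close position it reads Cb-Ebb-Abb.

Cb Ebb Abb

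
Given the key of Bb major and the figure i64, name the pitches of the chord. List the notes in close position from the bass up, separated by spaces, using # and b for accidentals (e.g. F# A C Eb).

Scale degree 1 in Bb major is Bb; here the chord built on it is altered to a minor triad. i64 is the minor tonic, borrowed from the parallel minor.
So the chord is Bb-Db-F, a minor triad.
With the 64 figure the chord is in second inversion; from the bass F upward in close position it reads F-Bb-Db.

F Bb Db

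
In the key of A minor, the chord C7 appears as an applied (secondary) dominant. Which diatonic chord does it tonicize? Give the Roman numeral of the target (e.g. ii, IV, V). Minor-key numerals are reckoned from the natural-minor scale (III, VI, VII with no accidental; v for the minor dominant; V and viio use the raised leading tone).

The chord is a dominant seventh chord on C.
A dominant resolves down a perfect fifth: C → F. In A minor, F is scale degree 6, i.e. VI.

VI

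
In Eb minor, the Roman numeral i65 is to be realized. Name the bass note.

Gb

i in Eb minor has root Eb; the chord is Eb-Gb-Bb-Db.
The figure 65 means first inversion — the third is in the bass.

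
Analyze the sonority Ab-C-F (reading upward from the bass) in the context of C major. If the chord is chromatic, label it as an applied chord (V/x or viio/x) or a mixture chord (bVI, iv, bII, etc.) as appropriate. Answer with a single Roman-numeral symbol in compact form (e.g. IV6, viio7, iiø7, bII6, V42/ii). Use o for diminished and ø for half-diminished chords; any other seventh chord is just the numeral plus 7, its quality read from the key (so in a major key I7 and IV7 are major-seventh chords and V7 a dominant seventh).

iv6

Stacked in thirds the chord is F-Ab-C: a minor triad on F.
F is the fourth degree of C major. This is the minor subdominant, borrowed from the parallel minor.
With Ab in the bass the chord is in first inversion, so the figured bass is 6.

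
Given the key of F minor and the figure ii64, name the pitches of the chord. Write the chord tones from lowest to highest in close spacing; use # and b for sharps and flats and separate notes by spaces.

D G Bb

ii64 is the minor supertonic, borrowed from the parallel major (the Dorian ii). In F minor that root is G.
So the chord is G-Bb-D, a minor triad.
With the 64 figure the chord is in second inversion; from the bass D upward in close position it reads D-G-Bb.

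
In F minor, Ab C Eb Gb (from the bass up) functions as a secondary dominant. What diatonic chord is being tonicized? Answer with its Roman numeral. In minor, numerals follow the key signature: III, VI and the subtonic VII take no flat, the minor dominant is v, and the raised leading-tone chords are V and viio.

VI

The chord is a dominant seventh chord on Ab.
A dominant resolves down a perfect fifth: Ab → Db. In F minor, Db is scale degree 6, i.e. VI.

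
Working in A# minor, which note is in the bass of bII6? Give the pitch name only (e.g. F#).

D#

bII in A# minor has root B; the chord is B-D#-F#.
The figure 6 means first inversion — the third is in the bass.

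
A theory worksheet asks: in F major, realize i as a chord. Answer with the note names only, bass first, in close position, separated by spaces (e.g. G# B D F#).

Scale degree 1 in F major is F; here the chord built on it is altered to a minor triad. i is the minor tonic, borrowed from the parallel minor.
So the chord is F-Ab-C.

F Ab C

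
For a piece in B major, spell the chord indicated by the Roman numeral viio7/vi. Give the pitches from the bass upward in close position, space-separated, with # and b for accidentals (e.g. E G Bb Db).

viio7/vi is a secondary leading-tone chord. The target vi is G# in B major; the applied chord is rooted a semitone below, on F##.
Building a fully diminished seventh chord on F## gives F##-A#-C#-E.

F## A# C# E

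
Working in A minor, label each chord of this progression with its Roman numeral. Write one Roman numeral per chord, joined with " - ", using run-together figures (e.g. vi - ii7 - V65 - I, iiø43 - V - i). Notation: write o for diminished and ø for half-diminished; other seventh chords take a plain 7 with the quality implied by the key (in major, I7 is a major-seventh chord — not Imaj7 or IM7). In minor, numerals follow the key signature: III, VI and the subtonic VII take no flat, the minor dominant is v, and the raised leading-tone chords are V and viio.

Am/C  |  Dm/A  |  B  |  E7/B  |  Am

i6 - iv64 - V/V - V43 - i

Am/C: root A is the tonic; minor triad there is i6.
Dm/A: minor triad on D = scale degree 4 → iv64.
B: a major triad on B, the applied dominant of V → V/V.
E7/B: root E is the dominant; dominant seventh chord there is V43.
Am: minor triad on A = scale degree 1 → i.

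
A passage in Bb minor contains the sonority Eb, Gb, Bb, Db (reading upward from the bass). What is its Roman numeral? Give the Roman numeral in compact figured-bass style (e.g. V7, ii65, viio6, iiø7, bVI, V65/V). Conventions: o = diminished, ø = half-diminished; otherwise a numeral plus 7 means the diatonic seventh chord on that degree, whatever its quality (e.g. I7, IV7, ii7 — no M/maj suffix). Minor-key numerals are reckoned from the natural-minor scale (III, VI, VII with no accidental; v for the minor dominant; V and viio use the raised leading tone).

iv7

Stacked in thirds the chord is Eb-Gb-Bb-Db: a minor seventh chord on Eb.
In Bb minor, Eb is the subdominant; the diatonic minor seventh chord there is iv7.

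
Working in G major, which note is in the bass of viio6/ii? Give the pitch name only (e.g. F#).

The applied chord viio6/ii is rooted on G#: G#-B-D.
The figure 6 means first inversion — the third is in the bass.

B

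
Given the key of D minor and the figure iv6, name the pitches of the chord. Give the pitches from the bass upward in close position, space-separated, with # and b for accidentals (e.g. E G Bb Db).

The numeral's case and figure indicate a minor triad. In D minor its root, the fourth degree, is G.
That chord is spelled G-Bb-D.
With the 6 figure the chord is in first inversion; from the bass Bb upward in close position it reads Bb-D-G.

Bb D G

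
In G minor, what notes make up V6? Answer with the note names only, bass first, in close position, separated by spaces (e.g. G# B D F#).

F# A D

In G minor, the fifth degree is D. The dominant is major (leading tone raised), so V is a major triad.
Stacking thirds from D gives D-F#-A.
With the 6 figure the chord is in first inversion; from the bass F# upward in close position it reads F#-A-D.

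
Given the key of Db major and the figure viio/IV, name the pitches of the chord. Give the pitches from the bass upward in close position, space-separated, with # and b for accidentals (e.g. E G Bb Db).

F Ab Cb

viio/IV is a secondary leading-tone chord. The target IV is Gb in Db major; the applied chord is rooted a semitone below, on F.
Building a diminished triad on F gives F-Ab-Cb.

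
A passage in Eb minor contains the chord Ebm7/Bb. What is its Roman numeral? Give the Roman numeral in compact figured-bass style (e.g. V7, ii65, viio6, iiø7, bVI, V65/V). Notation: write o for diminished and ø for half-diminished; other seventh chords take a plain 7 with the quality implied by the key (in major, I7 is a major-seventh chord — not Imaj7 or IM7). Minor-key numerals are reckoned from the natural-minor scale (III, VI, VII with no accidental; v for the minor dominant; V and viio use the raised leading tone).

Stacked in thirds the chord is Eb-Gb-Bb-Db: a minor seventh chord on Eb.
Eb is scale degree 1 in Eb minor, and a minor seventh chord on that degree is written i7.
With Bb in the bass the chord is in second inversion, so the figured bass is 43.

i43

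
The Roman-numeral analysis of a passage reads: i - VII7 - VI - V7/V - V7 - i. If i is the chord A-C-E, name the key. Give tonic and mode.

A minor

i is given as A-C-E — a minor triad with root A.
If A is scale degree 1 and the mode makes that degree carry a minor triad, the tonic is A and the mode is minor.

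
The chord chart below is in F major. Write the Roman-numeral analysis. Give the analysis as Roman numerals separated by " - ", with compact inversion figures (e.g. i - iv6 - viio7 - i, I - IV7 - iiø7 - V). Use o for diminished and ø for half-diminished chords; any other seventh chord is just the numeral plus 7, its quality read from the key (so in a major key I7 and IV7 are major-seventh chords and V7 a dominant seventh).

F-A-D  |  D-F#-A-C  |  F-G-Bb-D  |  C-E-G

F-A-D has root D, degree 6 in F major, so vi6.
D-F#-A-C: a dominant seventh chord on D, the applied dominant of ii → V7/ii.
F-G-Bb-D has root G, degree 2 in F major, so ii42.
C-E-G: root C is the dominant; major triad there is V.

vi6 - V7/ii - ii42 - V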